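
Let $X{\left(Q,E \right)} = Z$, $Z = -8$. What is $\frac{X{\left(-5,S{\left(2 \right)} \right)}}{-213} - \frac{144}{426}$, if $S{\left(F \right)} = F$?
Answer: $- \frac{64}{213} \approx -0.30047$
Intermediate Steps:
$X{\left(Q,E \right)} = -8$
$\frac{X{\left(-5,S{\left(2 \right)} \right)}}{-213} - \frac{144}{426} = - \frac{8}{-213} - \frac{144}{426} = \left(-8\right) \left(- \frac{1}{213}\right) - \frac{24}{71} = \frac{8}{213} - \frac{24}{71} = - \frac{64}{213}$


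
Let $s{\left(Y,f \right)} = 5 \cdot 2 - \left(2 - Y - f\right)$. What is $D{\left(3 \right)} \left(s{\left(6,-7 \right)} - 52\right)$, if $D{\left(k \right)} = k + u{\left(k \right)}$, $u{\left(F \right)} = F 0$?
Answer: $-135$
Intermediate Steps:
$u{\left(F \right)} = 0$
$s{\left(Y,f \right)} = 8 + Y + f$ ($s{\left(Y,f \right)} = 10 + \left(-2 + Y + f\right) = 8 + Y + f$)
$D{\left(k \right)} = k$ ($D{\left(k \right)} = k + 0 = k$)
$D{\left(3 \right)} \left(s{\left(6,-7 \right)} - 52\right) = 3 \left(\left(8 + 6 - 7\right) - 52\right) = 3 \left(7 - 52\right) = 3 \left(-45\right) = -135$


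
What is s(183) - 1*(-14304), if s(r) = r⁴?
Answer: 1121527425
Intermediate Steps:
s(183) - 1*(-14304) = 183⁴ - 1*(-14304) = 1121513121 + 14304 = 1121527425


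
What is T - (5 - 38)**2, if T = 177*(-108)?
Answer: -20205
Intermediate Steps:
T = -19116
T - (5 - 38)**2 = -19116 - (5 - 38)**2 = -19116 - 1*(-33)**2 = -19116 - 1*1089 = -19116 - 1089 = -20205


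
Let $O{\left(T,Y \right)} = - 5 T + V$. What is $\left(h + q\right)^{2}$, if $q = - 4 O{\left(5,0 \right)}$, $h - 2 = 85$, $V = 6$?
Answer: $26569$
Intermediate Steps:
$h = 87$ ($h = 2 + 85 = 87$)
$O{\left(T,Y \right)} = 6 - 5 T$ ($O{\left(T,Y \right)} = - 5 T + 6 = 6 - 5 T$)
$q = 76$ ($q = - 4 \left(6 - 25\right) = \left(-4\right) \left(-19\right) = 76$)
$\left(h + q\right)^{2} = \left(87 + 76\right)^{2} = 163^{2} = 26569$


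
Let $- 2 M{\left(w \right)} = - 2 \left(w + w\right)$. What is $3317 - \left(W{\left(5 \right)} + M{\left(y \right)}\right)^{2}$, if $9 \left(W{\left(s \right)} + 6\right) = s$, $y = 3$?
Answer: $\frac{268652}{81} \approx 3316.7$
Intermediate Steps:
$W{\left(s \right)} = -6 + \frac{s}{9}$
$M{\left(w \right)} = 2 w$ ($M{\left(w \right)} = - \frac{\left(-2\right) \left(w + w\right)}{2} = - \frac{\left(-2\right) 2 w}{2} = - \frac{\left(-4\right) w}{2} = 2 w$)
$3317 - \left(W{\left(5 \right)} + M{\left(y \right)}\right)^{2} = 3317 - \left(\left(-6 + \frac{1}{9} \cdot 5\right) + 2 \cdot 3\right)^{2} = 3317 - \left(\left(-6 + \frac{5}{9}\right) + 6\right)^{2} = 3317 - \left(- \frac{49}{9} + 6\right)^{2} = 3317 - \left(\frac{5}{9}\right)^{2} = 3317 - \frac{25}{81} = \frac{268652}{81}$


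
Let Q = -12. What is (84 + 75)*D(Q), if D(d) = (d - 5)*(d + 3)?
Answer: 24327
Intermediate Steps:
D(d) = (-5 + d)*(3 + d)
(84 + 75)*D(Q) = (84 + 75)*(-15 + (-12)² - 2*(-12)) = 159*(-15 + 144 + 24) = 159*153 = 24327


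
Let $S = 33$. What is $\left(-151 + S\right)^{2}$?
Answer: $13924$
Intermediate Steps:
$\left(-151 + S\right)^{2} = \left(-151 + 33\right)^{2} = \left(-118\right)^{2} = 13924$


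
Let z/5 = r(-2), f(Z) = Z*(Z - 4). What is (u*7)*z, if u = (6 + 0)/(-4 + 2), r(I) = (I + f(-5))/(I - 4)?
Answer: 1505/2 ≈ 752.50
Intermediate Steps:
f(Z) = Z*(-4 + Z)
r(I) = (45 + I)/(-4 + I) (r(I) = (I - 5*(-4 - 5))/(I - 4) = (I - 5*(-9))/(-4 + I) = (I + 45)/(-4 + I) = (45 + I)/(-4 + I))
u = -3 (u = 6/(-2) = 6*(-½) = -3)
z = -215/6 (z = 5*((45 - 2)/(-4 - 2)) = 5*(43/(-6)) = 5*(-⅙*43) = 5*(-43/6) = -215/6 ≈ -35.833)
(u*7)*z = -3*7*(-215/6) = -21*(-215/6) = 1505/2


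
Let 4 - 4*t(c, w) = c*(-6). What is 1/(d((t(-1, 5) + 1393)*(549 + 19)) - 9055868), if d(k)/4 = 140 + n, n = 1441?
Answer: -1/9049544 ≈ -1.1050e-7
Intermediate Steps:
t(c, w) = 1 + 3*c/2 (t(c, w) = 1 - c*(-6)/4 = 1 - (-3)*c/2 = 1 + 3*c/2)
d(k) = 6324 (d(k) = 4*(140 + 1441) = 4*1581 = 6324)
1/(d((t(-1, 5) + 1393)*(549 + 19)) - 9055868) = 1/(6324 - 9055868) = 1/(-9049544) = -1/9049544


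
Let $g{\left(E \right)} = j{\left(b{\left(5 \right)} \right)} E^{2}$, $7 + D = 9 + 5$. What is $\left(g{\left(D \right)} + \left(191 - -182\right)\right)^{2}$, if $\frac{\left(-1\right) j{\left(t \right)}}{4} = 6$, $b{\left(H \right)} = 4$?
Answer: $644809$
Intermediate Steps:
$j{\left(t \right)} = -24$ ($j{\left(t \right)} = \left(-4\right) 6 = -24$)
$D = 7$ ($D = -7 + \left(9 + 5\right) = -7 + 14 = 7$)
$g{\left(E \right)} = - 24 E^{2}$
$\left(g{\left(D \right)} + \left(191 - -182\right)\right)^{2} = \left(- 24 \cdot 7^{2} + \left(191 - -182\right)\right)^{2} = \left(\left(-24\right) 49 + \left(191 + 182\right)\right)^{2} = \left(-1176 + 373\right)^{2} = \left(-803\right)^{2} = 644809$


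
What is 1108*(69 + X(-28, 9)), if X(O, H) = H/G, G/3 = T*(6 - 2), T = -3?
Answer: 76175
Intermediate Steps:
G = -36 (G = 3*(-3*(6 - 2)) = 3*(-3*4) = 3*(-12) = -36)
X(O, H) = -H/36 (X(O, H) = H/(-36) = H*(-1/36) = -H/36)
1108*(69 + X(-28, 9)) = 1108*(69 - 1/36*9) = 1108*(69 - ¼) = 1108*(275/4) = 76175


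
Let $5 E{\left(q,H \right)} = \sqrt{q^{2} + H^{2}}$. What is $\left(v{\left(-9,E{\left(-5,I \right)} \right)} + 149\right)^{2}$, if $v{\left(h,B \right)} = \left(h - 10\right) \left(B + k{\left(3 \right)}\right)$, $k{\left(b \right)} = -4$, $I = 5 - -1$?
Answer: $\frac{1287646}{25} - 1710 \sqrt{61} \approx 38150.0$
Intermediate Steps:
$I = 6$ ($I = 5 + 1 = 6$)
$E{\left(q,H \right)} = \frac{\sqrt{H^{2} + q^{2}}}{5}$ ($E{\left(q,H \right)} = \frac{\sqrt{q^{2} + H^{2}}}{5} = \frac{\sqrt{H^{2} + q^{2}}}{5}$)
$v{\left(h,B \right)} = \left(-10 + h\right) \left(-4 + B\right)$ ($v{\left(h,B \right)} = \left(h - 10\right) \left(B - 4\right) = \left(-10 + h\right) \left(-4 + B\right)$)
$\left(v{\left(-9,E{\left(-5,I \right)} \right)} + 149\right)^{2} = \left(\left(40 - 10 \frac{\sqrt{6^{2} + \left(-5\right)^{2}}}{5} - -36 + \frac{\sqrt{6^{2} + \left(-5\right)^{2}}}{5} \left(-9\right)\right) + 149\right)^{2} = \left(\left(40 - 10 \frac{\sqrt{36 + 25}}{5} + 36 + \frac{\sqrt{36 + 25}}{5} \left(-9\right)\right) + 149\right)^{2} = \left(\left(40 - 10 \frac{\sqrt{61}}{5} + 36 + \frac{\sqrt{61}}{5} \left(-9\right)\right) + 149\right)^{2} = \left(\left(40 - 2 \sqrt{61} + 36 - \frac{9 \sqrt{61}}{5}\right) + 149\right)^{2} = \left(\left(76 - \frac{19 \sqrt{61}}{5}\right) + 149\right)^{2} = \left(225 - \frac{19 \sqrt{61}}{5}\right)^{2}$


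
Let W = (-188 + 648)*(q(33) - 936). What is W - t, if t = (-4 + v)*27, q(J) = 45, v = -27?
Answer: -409023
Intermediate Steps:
t = -837 (t = (-4 - 27)*27 = -31*27 = -837)
W = -409860 (W = (-188 + 648)*(45 - 936) = 460*(-891) = -409860)
W - t = -409860 - 1*(-837) = -409860 + 837 = -409023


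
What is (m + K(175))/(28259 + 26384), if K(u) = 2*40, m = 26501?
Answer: 26581/54643 ≈ 0.48645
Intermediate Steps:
K(u) = 80
(m + K(175))/(28259 + 26384) = (26501 + 80)/(28259 + 26384) = 26581/54643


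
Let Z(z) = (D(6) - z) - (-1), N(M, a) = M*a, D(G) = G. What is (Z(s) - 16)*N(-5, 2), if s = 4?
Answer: 130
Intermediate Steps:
Z(z) = 7 - z (Z(z) = (6 - z) - (-1) = (6 - z) - 1*(-1) = (6 - z) + 1 = 7 - z)
(Z(s) - 16)*N(-5, 2) = ((7 - 1*4) - 16)*(-5*2) = ((7 - 4) - 16)*(-10) = (3 - 16)*(-10) = -13*(-10) = 130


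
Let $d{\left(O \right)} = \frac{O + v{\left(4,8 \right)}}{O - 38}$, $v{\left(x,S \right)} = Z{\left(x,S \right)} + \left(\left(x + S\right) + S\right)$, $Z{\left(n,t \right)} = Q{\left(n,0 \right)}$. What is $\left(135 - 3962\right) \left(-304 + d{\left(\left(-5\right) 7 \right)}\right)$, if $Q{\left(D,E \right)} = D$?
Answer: $\frac{84886687}{73} \approx 1.1628 \cdot 10^{6}$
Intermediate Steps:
$Z{\left(n,t \right)} = n$
$v{\left(x,S \right)} = 2 S + 2 x$ ($v{\left(x,S \right)} = x + \left(\left(x + S\right) + S\right) = x + \left(\left(S + x\right) + S\right) = x + \left(x + 2 S\right) = 2 S + 2 x$)
$d{\left(O \right)} = \frac{24 + O}{-38 + O}$ ($d{\left(O \right)} = \frac{O + \left(2 \cdot 8 + 2 \cdot 4\right)}{O - 38} = \frac{O + \left(16 + 8\right)}{-38 + O} = \frac{O + 24}{-38 + O} = \frac{24 + O}{-38 + O}$)
$\left(135 - 3962\right) \left(-304 + d{\left(\left(-5\right) 7 \right)}\right) = \left(135 - 3962\right) \left(-304 + \frac{24 - 35}{-38 - 35}\right) = - 3827 \left(-304 + \frac{24 - 35}{-38 - 35}\right) = - 3827 \left(-304 + \frac{1}{-73} \left(-11\right)\right) = - 3827 \left(-304 - - \frac{11}{73}\right) = - 3827 \left(-304 + \frac{11}{73}\right) = \left(-3827\right) \left(- \frac{22181}{73}\right) = \frac{84886687}{73}$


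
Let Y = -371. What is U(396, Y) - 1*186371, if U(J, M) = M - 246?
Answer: -186988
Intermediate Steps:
U(J, M) = -246 + M
U(396, Y) - 1*186371 = (-246 - 371) - 1*186371 = -617 - 186371 = -186988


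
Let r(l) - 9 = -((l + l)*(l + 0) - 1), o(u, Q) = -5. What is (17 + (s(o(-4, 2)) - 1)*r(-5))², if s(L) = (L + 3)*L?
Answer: 117649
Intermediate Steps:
s(L) = L*(3 + L) (s(L) = (3 + L)*L = L*(3 + L))
r(l) = 10 - 2*l² (r(l) = 9 - ((l + l)*(l + 0) - 1) = 9 - ((2*l)*l - 1) = 9 - (2*l² - 1) = 9 - (-1 + 2*l²) = 9 + (1 - 2*l²) = 10 - 2*l²)
(17 + (s(o(-4, 2)) - 1)*r(-5))² = (17 + (-5*(3 - 5) - 1)*(10 - 2*(-5)²))² = (17 + (-5*(-2) - 1)*(10 - 2*25))² = (17 + (10 - 1)*(10 - 50))² = (17 + 9*(-40))² = (17 - 360)² = (-343)² = 117649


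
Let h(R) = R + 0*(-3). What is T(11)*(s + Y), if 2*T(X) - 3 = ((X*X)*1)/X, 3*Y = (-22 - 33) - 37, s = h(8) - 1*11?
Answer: -707/3 ≈ -235.67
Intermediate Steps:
h(R) = R (h(R) = R + 0 = R)
s = -3 (s = 8 - 1*11 = 8 - 11 = -3)
Y = -92/3 (Y = ((-22 - 33) - 37)/3 = (-55 - 37)/3 = (⅓)*(-92) = -92/3 ≈ -30.667)
T(X) = 3/2 + X/2 (T(X) = 3/2 + (((X*X)*1)/X)/2 = 3/2 + ((X²*1)/X)/2 = 3/2 + (X²/X)/2 = 3/2 + X/2)
T(11)*(s + Y) = (3/2 + (½)*11)*(-3 - 92/3) = (3/2 + 11/2)*(-101/3) = 7*(-101/3) = -707/3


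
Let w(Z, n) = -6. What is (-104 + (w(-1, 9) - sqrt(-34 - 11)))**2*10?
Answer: 120550 + 6600*I*sqrt(5) ≈ 1.2055e+5 + 14758.0*I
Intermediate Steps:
(-104 + (w(-1, 9) - sqrt(-34 - 11)))**2*10 = (-104 + (-6 - sqrt(-34 - 11)))**2*10 = (-104 + (-6 - sqrt(-45)))**2*10 = (-104 + (-6 - 3*I*sqrt(5)))**2*10 = (-110 - 3*I*sqrt(5))**2*10 = 10*(-110 - 3*I*sqrt(5))**2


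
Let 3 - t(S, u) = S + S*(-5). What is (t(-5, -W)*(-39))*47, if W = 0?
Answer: 31161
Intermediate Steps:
t(S, u) = 3 + 4*S (t(S, u) = 3 - (S + S*(-5)) = 3 - (S - 5*S) = 3 - (-4)*S = 3 + 4*S)
(t(-5, -W)*(-39))*47 = ((3 + 4*(-5))*(-39))*47 = ((3 - 20)*(-39))*47 = -17*(-39)*47 = 663*47 = 31161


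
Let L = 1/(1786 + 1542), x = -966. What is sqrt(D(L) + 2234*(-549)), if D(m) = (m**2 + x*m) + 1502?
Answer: I*sqrt(13567194893823)/3328 ≈ 1106.8*I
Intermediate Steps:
L = 1/3328 ≈ 0.00030048
D(m) = 1502 + m**2 - 966*m (D(m) = (m**2 - 966*m) + 1502 = 1502 + m**2 - 966*m)
sqrt(D(L) + 2234*(-549)) = sqrt((1502 + (1/3328)**2 - 966*1/3328) + 2234*(-549)) = sqrt((1502 + 1/11075584 - 483/1664) - 1226466) = sqrt(16632312321/11075584 - 1226466) = sqrt(-13567194893823/11075584) = I*sqrt(13567194893823)/3328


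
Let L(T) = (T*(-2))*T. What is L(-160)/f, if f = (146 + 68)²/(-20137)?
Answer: 257753600/11449 ≈ 22513.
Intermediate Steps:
L(T) = -2*T² (L(T) = (-2*T)*T = -2*T²)
f = -45796/20137 (f = 214²*(-1/20137) = 45796*(-1/20137) = -45796/20137 ≈ -2.2742)
L(-160)/f = (-2*(-160)²)/(-45796/20137) = -2*25600*(-20137/45796) = -51200*(-20137/45796) = 257753600/11449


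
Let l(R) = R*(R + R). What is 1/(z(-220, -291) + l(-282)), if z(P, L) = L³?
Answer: -1/24483123 ≈ -4.0844e-8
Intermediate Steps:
l(R) = 2*R² (l(R) = R*(2*R) = 2*R²)
1/(z(-220, -291) + l(-282)) = 1/((-291)³ + 2*(-282)²) = 1/(-24642171 + 2*79524) = 1/(-24642171 + 159048) = 1/(-24483123) = -1/24483123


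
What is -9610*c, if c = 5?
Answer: -48050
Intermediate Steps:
-9610*c = -9610*5 = -48050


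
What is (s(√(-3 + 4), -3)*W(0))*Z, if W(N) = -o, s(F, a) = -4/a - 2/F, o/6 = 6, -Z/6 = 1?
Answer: -144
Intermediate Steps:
Z = -6 (Z = -6*1 = -6)
o = 36 (o = 6*6 = 36)
W(N) = -36 (W(N) = -1*36 = -36)
(s(√(-3 + 4), -3)*W(0))*Z = ((-4/(-3) - 2/√(-3 + 4))*(-36))*(-6) = ((-4*(-⅓) - 2/(√1))*(-36))*(-6) = ((4/3 - 2/1)*(-36))*(-6) = ((4/3 - 2*1)*(-36))*(-6) = ((4/3 - 2)*(-36))*(-6) = -⅔*(-36)*(-6) = 24*(-6) = -144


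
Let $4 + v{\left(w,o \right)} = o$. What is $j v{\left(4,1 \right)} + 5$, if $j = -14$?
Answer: $47$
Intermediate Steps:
$v{\left(w,o \right)} = -4 + o$
$j v{\left(4,1 \right)} + 5 = - 14 \left(-4 + 1\right) + 5 = \left(-14\right) \left(-3\right) + 5 = 42 + 5 = 47$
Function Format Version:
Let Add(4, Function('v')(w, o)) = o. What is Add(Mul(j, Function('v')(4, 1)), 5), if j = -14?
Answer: 47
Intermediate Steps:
Function('v')(w, o) = Add(-4, o)
Add(Mul(j, Function('v')(4, 1)), 5) = Add(Mul(-14, Add(-4, 1)), 5) = Add(Mul(-14, -3), 5) = Add(42, 5) = 47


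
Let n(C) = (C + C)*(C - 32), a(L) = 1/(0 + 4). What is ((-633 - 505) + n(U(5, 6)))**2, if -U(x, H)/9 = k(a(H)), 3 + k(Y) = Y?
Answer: 143400625/64 ≈ 2.2406e+6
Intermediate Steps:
a(L) = 1/4
k(Y) = -3 + Y
U(x, H) = 99/4 (U(x, H) = -9*(-3 + 1/4) = -9*(-11/4) = 99/4)
n(C) = 2*C*(-32 + C) (n(C) = (2*C)*(-32 + C) = 2*C*(-32 + C))
((-633 - 505) + n(U(5, 6)))**2 = ((-633 - 505) + 2*(99/4)*(-32 + 99/4))**2 = (-1138 + 2*(99/4)*(-29/4))**2 = (-1138 - 2871/8)**2 = (-11975/8)**2 = 143400625/64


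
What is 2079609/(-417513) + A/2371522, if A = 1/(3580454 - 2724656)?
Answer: -1406885840085433697/282453638040443076 ≈ -4.9809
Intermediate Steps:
A = 1/855798 ≈ 1.1685e-6
2079609/(-417513) + A/2371522 = 2079609/(-417513) + (1/855798)/2371522 = 2079609*(-1/417513) + (1/855798)*(1/2371522) = -693203/139171 + 1/2029543784556 = -1406885840085433697/282453638040443076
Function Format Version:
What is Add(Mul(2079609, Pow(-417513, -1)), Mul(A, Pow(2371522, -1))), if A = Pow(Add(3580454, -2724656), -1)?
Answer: Rational(-1406885840085433697, 282453638040443076) ≈ -4.9809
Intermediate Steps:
A = Rational(1, 855798) (A = Pow(855798, -1) = Rational(1, 855798) ≈ 1.1685e-6)
Add(Mul(2079609, Pow(-417513, -1)), Mul(A, Pow(2371522, -1))) = Add(Mul(2079609, Pow(-417513, -1)), Mul(Rational(1, 855798), Pow(2371522, -1))) = Add(Mul(2079609, Rational(-1, 417513)), Mul(Rational(1, 855798), Rational(1, 2371522))) = Add(Rational(-693203, 139171), Rational(1, 2029543784556)) = Rational(-1406885840085433697, 282453638040443076)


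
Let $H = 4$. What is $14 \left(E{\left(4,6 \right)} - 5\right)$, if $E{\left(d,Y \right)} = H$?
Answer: $-14$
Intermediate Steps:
$E{\left(d,Y \right)} = 4$
$14 \left(E{\left(4,6 \right)} - 5\right) = 14 \left(4 - 5\right) = 14 \left(-1\right) = -14$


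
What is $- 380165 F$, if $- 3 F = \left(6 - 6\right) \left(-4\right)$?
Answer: $0$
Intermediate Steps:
$F = 0$ ($F = - \frac{\left(6 - 6\right) \left(-4\right)}{3} = - \frac{0 \left(-4\right)}{3} = \left(- \frac{1}{3}\right) 0 = 0$)
$- 380165 F = \left(-380165\right) 0 = 0$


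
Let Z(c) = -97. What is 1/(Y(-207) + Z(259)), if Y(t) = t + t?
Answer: -1/511 ≈ -0.0019569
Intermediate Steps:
Y(t) = 2*t
1/(Y(-207) + Z(259)) = 1/(2*(-207) - 97) = 1/(-414 - 97) = 1/(-511) = -1/511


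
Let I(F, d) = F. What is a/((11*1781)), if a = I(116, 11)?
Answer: 116/19591 ≈ 0.0059211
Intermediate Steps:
a = 116
a/((11*1781)) = 116/((11*1781)) = 116/19591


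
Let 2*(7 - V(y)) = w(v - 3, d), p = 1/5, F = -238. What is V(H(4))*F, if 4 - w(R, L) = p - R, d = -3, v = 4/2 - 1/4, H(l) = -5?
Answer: -27251/20 ≈ -1362.6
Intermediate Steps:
v = 7/4 (v = 4*(½) - 1*¼ = 2 - ¼ = 7/4 ≈ 1.7500)
p = ⅕ ≈ 0.20000
w(R, L) = 19/5 + R (w(R, L) = 4 - (⅕ - R) = 4 + (-⅕ + R) = 19/5 + R)
V(y) = 229/40 (V(y) = 7 - (19/5 + (7/4 - 3))/2 = 7 - (19/5 - 5/4)/2 = 7 - ½*51/20 = 7 - 51/40 = 229/40)
V(H(4))*F = (229/40)*(-238) = -27251/20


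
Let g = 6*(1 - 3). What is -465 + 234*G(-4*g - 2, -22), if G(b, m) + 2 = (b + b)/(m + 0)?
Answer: -21027/11 ≈ -1911.5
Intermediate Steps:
g = -12 (g = 6*(-2) = -12)
G(b, m) = -2 + 2*b/m (G(b, m) = -2 + (b + b)/(m + 0) = -2 + (2*b)/m = -2 + 2*b/m)
-465 + 234*G(-4*g - 2, -22) = -465 + 234*(-2 + 2*(-4*(-12) - 2)/(-22)) = -465 + 234*(-2 + 2*(48 - 2)*(-1/22)) = -465 + 234*(-2 + 2*46*(-1/22)) = -465 + 234*(-2 - 46/11) = -465 + 234*(-68/11) = -465 - 15912/11 = -21027/11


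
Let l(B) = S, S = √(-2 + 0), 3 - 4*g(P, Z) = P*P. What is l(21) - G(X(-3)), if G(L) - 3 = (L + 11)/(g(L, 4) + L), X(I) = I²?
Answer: -23/21 + I*√2 ≈ -1.0952 + 1.4142*I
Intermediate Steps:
g(P, Z) = ¾ - P²/4 (g(P, Z) = ¾ - P*P/4 = ¾ - P²/4)
S = I*√2 (S = √(-2) = I*√2 ≈ 1.4142*I)
l(B) = I*√2
G(L) = 3 + (11 + L)/(¾ + L - L²/4) (G(L) = 3 + (L + 11)/((¾ - L²/4) + L) = 3 + (11 + L)/(¾ + L - L²/4))
l(21) - G(X(-3)) = I*√2 - (53 - 3*((-3)²)² + 16*(-3)²)/(3 - ((-3)²)² + 4*(-3)²) = I*√2 - (53 - 3*9² + 16*9)/(3 - 1*9² + 4*9) = I*√2 - (53 - 3*81 + 144)/(3 - 1*81 + 36) = I*√2 - (53 - 243 + 144)/(3 - 81 + 36) = I*√2 - (-46)/(-42) = I*√2 - (-1)*(-46)/42 = I*√2 - 1*23/21 = I*√2 - 23/21 = -23/21 + I*√2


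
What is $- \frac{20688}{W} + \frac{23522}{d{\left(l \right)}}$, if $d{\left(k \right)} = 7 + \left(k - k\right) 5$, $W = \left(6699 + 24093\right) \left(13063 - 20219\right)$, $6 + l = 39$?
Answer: $\frac{107979484645}{32134018} \approx 3360.3$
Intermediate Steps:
$l = 33$ ($l = -6 + 39 = 33$)
$W = -220347552$ ($W = 30792 \left(-7156\right) = -220347552$)
$d{\left(k \right)} = 7$ ($d{\left(k \right)} = 7 + 0 \cdot 5 = 7 + 0 = 7$)
$- \frac{20688}{W} + \frac{23522}{d{\left(l \right)}} = - \frac{20688}{-220347552} + \frac{23522}{7} = \left(-20688\right) \left(- \frac{1}{220347552}\right) + 23522 \cdot \frac{1}{7} = \frac{431}{4590574} + \frac{23522}{7} = \frac{107979484645}{32134018}$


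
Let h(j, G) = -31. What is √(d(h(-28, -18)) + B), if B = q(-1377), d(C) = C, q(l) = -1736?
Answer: I*√1767 ≈ 42.036*I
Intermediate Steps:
B = -1736
√(d(h(-28, -18)) + B) = √(-31 - 1736) = √(-1767) = I*√1767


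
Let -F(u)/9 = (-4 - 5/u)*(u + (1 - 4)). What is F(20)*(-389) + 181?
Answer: -1011065/4 ≈ -2.5277e+5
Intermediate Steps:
F(u) = -9*(-4 - 5/u)*(-3 + u) (F(u) = -9*(-4 - 5/u)*(u + (1 - 4)) = -9*(-4 - 5/u)*(u - 3) = -9*(-4 - 5/u)*(-3 + u))
F(20)*(-389) + 181 = (-63 - 135/20 + 36*20)*(-389) + 181 = (-63 - 135*1/20 + 720)*(-389) + 181 = (-63 - 27/4 + 720)*(-389) + 181 = (2601/4)*(-389) + 181 = -1011789/4 + 181 = -1011065/4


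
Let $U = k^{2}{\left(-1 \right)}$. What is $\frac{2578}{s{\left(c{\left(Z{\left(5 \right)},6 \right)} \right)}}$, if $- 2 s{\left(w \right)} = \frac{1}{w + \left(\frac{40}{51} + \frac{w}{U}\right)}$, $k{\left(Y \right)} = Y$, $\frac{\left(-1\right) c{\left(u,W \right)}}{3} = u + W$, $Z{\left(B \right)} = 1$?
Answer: $\frac{10837912}{51} \approx 2.1251 \cdot 10^{5}$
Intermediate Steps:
$c{\left(u,W \right)} = - 3 W - 3 u$ ($c{\left(u,W \right)} = - 3 \left(u + W\right) = - 3 \left(W + u\right) = - 3 W - 3 u$)
$U = 1$ ($U = \left(-1\right)^{2} = 1$)
$s{\left(w \right)} = - \frac{1}{2 \left(\frac{40}{51} + 2 w\right)}$ ($s{\left(w \right)} = - \frac{1}{2 \left(w + \left(\frac{40}{51} + \frac{w}{1}\right)\right)} = - \frac{1}{2 \left(w + \left(40 \cdot \frac{1}{51} + w 1\right)\right)} = - \frac{1}{2 \left(w + \left(\frac{40}{51} + w\right)\right)} = - \frac{1}{2 \left(\frac{40}{51} + 2 w\right)}$)
$\frac{2578}{s{\left(c{\left(Z{\left(5 \right)},6 \right)} \right)}} = \frac{2578}{\left(-51\right) \frac{1}{80 + 204 \left(\left(-3\right) 6 - 3\right)}} = \frac{2578}{\left(-51\right) \frac{1}{80 + 204 \left(-18 - 3\right)}} = \frac{2578}{\left(-51\right) \frac{1}{80 + 204 \left(-21\right)}} = \frac{2578}{\left(-51\right) \frac{1}{80 - 4284}} = \frac{2578}{\left(-51\right) \frac{1}{-4204}} = \frac{2578}{\left(-51\right) \left(- \frac{1}{4204}\right)} = \frac{2578}{\frac{51}{4204}} = 2578 \cdot \frac{4204}{51} = \frac{10837912}{51}$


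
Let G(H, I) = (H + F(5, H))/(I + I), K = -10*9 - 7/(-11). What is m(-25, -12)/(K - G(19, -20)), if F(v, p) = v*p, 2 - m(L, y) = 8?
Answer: 1320/19033 ≈ 0.069353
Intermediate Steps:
m(L, y) = -6 (m(L, y) = 2 - 1*8 = 2 - 8 = -6)
K = -983/11 (K = -90 - 7*(-1/11) = -90 + 7/11 = -983/11 ≈ -89.364)
F(v, p) = p*v
G(H, I) = 3*H/I (G(H, I) = (H + H*5)/(I + I) = (H + 5*H)/((2*I)) = (6*H)*(1/(2*I)) = 3*H/I)
m(-25, -12)/(K - G(19, -20)) = -6/(-983/11 - 3*19/(-20)) = -6/(-983/11 - 3*19*(-1)/20) = -6/(-983/11 - 1*(-57/20)) = -6/(-983/11 + 57/20) = -6/(-19033/220) = -6*(-220/19033) = 1320/19033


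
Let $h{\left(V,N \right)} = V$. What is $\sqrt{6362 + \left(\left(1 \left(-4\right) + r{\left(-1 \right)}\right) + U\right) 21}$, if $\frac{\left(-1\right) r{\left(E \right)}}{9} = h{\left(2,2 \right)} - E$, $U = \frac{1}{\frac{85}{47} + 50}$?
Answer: $\frac{2 \sqrt{8466051830}}{2435} \approx 75.574$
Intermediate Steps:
$U = \frac{47}{2435}$ ($U = \frac{1}{85 \cdot \frac{1}{47} + 50} = \frac{1}{\frac{85}{47} + 50} = \frac{1}{\frac{2435}{47}} = \frac{47}{2435} \approx 0.019302$)
$r{\left(E \right)} = -18 + 9 E$ ($r{\left(E \right)} = - 9 \left(2 - E\right) = -18 + 9 E$)
$\sqrt{6362 + \left(\left(1 \left(-4\right) + r{\left(-1 \right)}\right) + U\right) 21} = \sqrt{6362 + \left(\left(1 \left(-4\right) + \left(-18 + 9 \left(-1\right)\right)\right) + \frac{47}{2435}\right) 21} = \sqrt{6362 + \left(\left(-4 - 27\right) + \frac{47}{2435}\right) 21} = \sqrt{6362 + \left(-31 + \frac{47}{2435}\right) 21} = \sqrt{6362 - \frac{1584198}{2435}} = \sqrt{\frac{13907272}{2435}} = \frac{2 \sqrt{8466051830}}{2435}$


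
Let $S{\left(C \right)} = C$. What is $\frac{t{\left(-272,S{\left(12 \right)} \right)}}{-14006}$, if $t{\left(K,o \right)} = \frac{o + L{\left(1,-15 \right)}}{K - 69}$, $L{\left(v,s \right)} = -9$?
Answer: $\frac{3}{4776046} \approx 6.2813 \cdot 10^{-7}$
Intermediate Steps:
$t{\left(K,o \right)} = \frac{-9 + o}{-69 + K}$ ($t{\left(K,o \right)} = \frac{o - 9}{K - 69} = \frac{-9 + o}{-69 + K}$)
$\frac{t{\left(-272,S{\left(12 \right)} \right)}}{-14006} = \frac{\frac{1}{-69 - 272} \left(-9 + 12\right)}{-14006} = \frac{1}{-341} \cdot 3 \left(- \frac{1}{14006}\right) = \left(- \frac{1}{341}\right) 3 \left(- \frac{1}{14006}\right) = \left(- \frac{3}{341}\right) \left(- \frac{1}{14006}\right) = \frac{3}{4776046}$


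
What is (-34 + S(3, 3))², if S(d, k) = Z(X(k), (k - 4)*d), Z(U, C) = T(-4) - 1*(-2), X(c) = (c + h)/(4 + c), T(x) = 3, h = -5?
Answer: 841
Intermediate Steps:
X(c) = (-5 + c)/(4 + c) (X(c) = (c - 5)/(4 + c) = (-5 + c)/(4 + c))
Z(U, C) = 5 (Z(U, C) = 3 - 1*(-2) = 3 + 2 = 5)
S(d, k) = 5
(-34 + S(3, 3))² = (-34 + 5)² = (-29)² = 841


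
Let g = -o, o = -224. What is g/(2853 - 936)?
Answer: 224/1917 ≈ 0.11685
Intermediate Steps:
g = 224 (g = -1*(-224) = 224)
g/(2853 - 936) = 224/(2853 - 936) = 224/1917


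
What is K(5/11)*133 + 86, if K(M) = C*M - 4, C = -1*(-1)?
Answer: -4241/11 ≈ -385.55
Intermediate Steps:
C = 1
K(M) = -4 + M (K(M) = 1*M - 4 = M - 4 = -4 + M)
K(5/11)*133 + 86 = (-4 + 5/11)*133 + 86 = -39/11*133 + 86 = -5187/11 + 86 = -4241/11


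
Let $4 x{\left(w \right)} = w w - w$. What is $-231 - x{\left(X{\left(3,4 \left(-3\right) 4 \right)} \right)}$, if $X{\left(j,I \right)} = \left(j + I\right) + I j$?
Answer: $- \frac{18417}{2} \approx -9208.5$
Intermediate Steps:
$X{\left(j,I \right)} = I + j + I j$ ($X{\left(j,I \right)} = \left(I + j\right) + I j = I + j + I j$)
$x{\left(w \right)} = - \frac{w}{4} + \frac{w^{2}}{4}$ ($x{\left(w \right)} = \frac{w w - w}{4} = \frac{w^{2} - w}{4} = - \frac{w}{4} + \frac{w^{2}}{4}$)
$-231 - x{\left(X{\left(3,4 \left(-3\right) 4 \right)} \right)} = -231 - \frac{\left(4 \left(-3\right) 4 + 3 + 4 \left(-3\right) 4 \cdot 3\right) \left(-1 + \left(4 \left(-3\right) 4 + 3 + 4 \left(-3\right) 4 \cdot 3\right)\right)}{4} = -231 - \frac{\left(\left(-12\right) 4 + 3 + \left(-12\right) 4 \cdot 3\right) \left(-1 + \left(\left(-12\right) 4 + 3 + \left(-12\right) 4 \cdot 3\right)\right)}{4} = -231 - \frac{\left(-48 + 3 - 144\right) \left(-1 - 189\right)}{4} = -231 - \frac{1}{4} \left(-189\right) \left(-1 - 189\right) = -231 - \frac{1}{4} \left(-189\right) \left(-190\right) = -231 - \frac{17955}{2} = - \frac{18417}{2}$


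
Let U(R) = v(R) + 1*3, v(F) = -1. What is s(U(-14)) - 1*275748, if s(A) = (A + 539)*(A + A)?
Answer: -273584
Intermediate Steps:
U(R) = 2 (U(R) = -1 + 1*3 = -1 + 3 = 2)
s(A) = 2*A*(539 + A) (s(A) = (539 + A)*(2*A) = 2*A*(539 + A))
s(U(-14)) - 1*275748 = 2*2*(539 + 2) - 1*275748 = 2*2*541 - 275748 = 2164 - 275748 = -273584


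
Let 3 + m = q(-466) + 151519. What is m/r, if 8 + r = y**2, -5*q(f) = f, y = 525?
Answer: 758046/1378085 ≈ 0.55007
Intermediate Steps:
q(f) = -f/5
m = 758046/5 (m = -3 + (-1/5*(-466) + 151519) = -3 + (466/5 + 151519) = -3 + 758061/5 = 758046/5 ≈ 1.5161e+5)
r = 275617 (r = -8 + 525**2 = -8 + 275625 = 275617)
m/r = (758046/5)/275617 = (758046/5)*(1/275617) = 758046/1378085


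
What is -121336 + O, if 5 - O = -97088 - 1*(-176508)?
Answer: -200751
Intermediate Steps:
O = -79415 (O = 5 - (-97088 - 1*(-176508)) = 5 - (-97088 + 176508) = 5 - 1*79420 = 5 - 79420 = -79415)
-121336 + O = -121336 - 79415 = -200751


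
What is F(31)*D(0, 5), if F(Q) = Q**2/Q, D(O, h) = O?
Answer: 0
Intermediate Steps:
F(Q) = Q
F(31)*D(0, 5) = 31*0 = 0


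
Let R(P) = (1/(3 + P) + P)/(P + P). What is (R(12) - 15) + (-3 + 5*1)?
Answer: -4499/360 ≈ -12.497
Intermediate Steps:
R(P) = (P + 1/(3 + P))/(2*P) (R(P) = (P + 1/(3 + P))/((2*P)) = (P + 1/(3 + P))*(1/(2*P)) = (P + 1/(3 + P))/(2*P))
(R(12) - 15) + (-3 + 5*1) = ((½)*(1 + 12² + 3*12)/(12*(3 + 12)) - 15) + (-3 + 5*1) = ((½)*(1/12)*(1 + 144 + 36)/15 - 15) + (-3 + 5) = ((½)*(1/12)*(1/15)*181 - 15) + 2 = (181/360 - 15) + 2 = -5219/360 + 2 = -4499/360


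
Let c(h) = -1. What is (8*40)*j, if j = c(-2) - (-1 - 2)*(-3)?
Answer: -3200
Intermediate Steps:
j = -10 (j = -1 - (-1 - 2)*(-3) = -1 - (-3)*(-3) = -1 - 1*9 = -1 - 9 = -10)
(8*40)*j = (8*40)*(-10) = 320*(-10) = -3200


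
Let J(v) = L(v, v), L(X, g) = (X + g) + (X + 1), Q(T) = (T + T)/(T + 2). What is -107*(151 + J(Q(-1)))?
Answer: -15622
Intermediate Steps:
Q(T) = 2*T/(2 + T) (Q(T) = (2*T)/(2 + T) = 2*T/(2 + T))
L(X, g) = 1 + g + 2*X (L(X, g) = (X + g) + (1 + X) = 1 + g + 2*X)
J(v) = 1 + 3*v (J(v) = 1 + v + 2*v = 1 + 3*v)
-107*(151 + J(Q(-1))) = -107*(151 + (1 + 3*(2*(-1)/(2 - 1)))) = -107*(151 + (1 + 3*(2*(-1)/1))) = -107*(151 + (1 + 3*(2*(-1)*1))) = -107*(151 + (1 + 3*(-2))) = -107*(151 + (1 - 6)) = -107*(151 - 5) = -107*146 = -15622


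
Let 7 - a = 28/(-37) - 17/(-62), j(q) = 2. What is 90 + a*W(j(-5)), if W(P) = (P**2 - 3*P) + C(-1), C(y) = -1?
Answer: 154965/2294 ≈ 67.552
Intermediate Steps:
a = 17165/2294 (a = 7 - (28/(-37) - 17/(-62)) = 7 - (28*(-1/37) - 17*(-1/62)) = 7 - (-28/37 + 17/62) = 7 - 1*(-1107/2294) = 7 + 1107/2294 = 17165/2294 ≈ 7.4826)
W(P) = -1 + P**2 - 3*P (W(P) = (P**2 - 3*P) - 1 = -1 + P**2 - 3*P)
90 + a*W(j(-5)) = 90 + 17165*(-1 + 2**2 - 3*2)/2294 = 90 + 17165*(-1 + 4 - 6)/2294 = 90 + (17165/2294)*(-3) = 90 - 51495/2294 = 154965/2294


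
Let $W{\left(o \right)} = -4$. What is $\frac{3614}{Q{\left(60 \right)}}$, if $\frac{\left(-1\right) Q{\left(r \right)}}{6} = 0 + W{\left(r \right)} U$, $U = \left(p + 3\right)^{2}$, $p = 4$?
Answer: $\frac{1807}{588} \approx 3.0731$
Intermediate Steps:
$U = 49$ ($U = \left(4 + 3\right)^{2} = 7^{2} = 49$)
$Q{\left(r \right)} = 1176$ ($Q{\left(r \right)} = - 6 \left(0 - 196\right) = \left(-6\right) \left(-196\right) = 1176$)
$\frac{3614}{Q{\left(60 \right)}} = \frac{3614}{1176} = 3614 \cdot \frac{1}{1176} = \frac{1807}{588}$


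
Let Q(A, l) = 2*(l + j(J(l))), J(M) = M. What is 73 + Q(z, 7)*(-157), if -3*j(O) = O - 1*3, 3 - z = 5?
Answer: -5119/3 ≈ -1706.3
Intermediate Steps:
z = -2 (z = 3 - 1*5 = 3 - 5 = -2)
j(O) = 1 - O/3 (j(O) = -(O - 1*3)/3 = -(O - 3)/3 = -(-3 + O)/3 = 1 - O/3)
Q(A, l) = 2 + 4*l/3 (Q(A, l) = 2*(l + (1 - l/3)) = 2*(1 + 2*l/3) = 2 + 4*l/3)
73 + Q(z, 7)*(-157) = 73 + (2 + (4/3)*7)*(-157) = 73 + (2 + 28/3)*(-157) = 73 + (34/3)*(-157) = 73 - 5338/3 = -5119/3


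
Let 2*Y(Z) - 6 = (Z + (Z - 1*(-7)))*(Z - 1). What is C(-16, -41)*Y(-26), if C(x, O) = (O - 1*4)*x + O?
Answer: 829059/2 ≈ 4.1453e+5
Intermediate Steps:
C(x, O) = O + x*(-4 + O) (C(x, O) = (O - 4)*x + O = (-4 + O)*x + O = x*(-4 + O) + O = O + x*(-4 + O))
Y(Z) = 3 + (-1 + Z)*(7 + 2*Z)/2 (Y(Z) = 3 + ((Z + (Z - 1*(-7)))*(Z - 1))/2 = 3 + ((Z + (Z + 7))*(-1 + Z))/2 = 3 + ((Z + (7 + Z))*(-1 + Z))/2 = 3 + ((7 + 2*Z)*(-1 + Z))/2 = 3 + ((-1 + Z)*(7 + 2*Z))/2 = 3 + (-1 + Z)*(7 + 2*Z)/2)
C(-16, -41)*Y(-26) = (-41 - 4*(-16) - 41*(-16))*(-½ + (-26)² + (5/2)*(-26)) = (-41 + 64 + 656)*(-½ + 676 - 65) = 679*(1221/2) = 829059/2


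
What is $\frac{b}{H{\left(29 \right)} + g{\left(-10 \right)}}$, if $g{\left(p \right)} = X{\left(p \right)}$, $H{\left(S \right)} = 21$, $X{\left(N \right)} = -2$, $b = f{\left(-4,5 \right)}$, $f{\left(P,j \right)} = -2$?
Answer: $- \frac{2}{19} \approx -0.10526$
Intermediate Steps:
$b = -2$
$g{\left(p \right)} = -2$
$\frac{b}{H{\left(29 \right)} + g{\left(-10 \right)}} = \frac{1}{21 - 2} \left(-2\right) = \frac{1}{19} \left(-2\right) = - \frac{2}{19}$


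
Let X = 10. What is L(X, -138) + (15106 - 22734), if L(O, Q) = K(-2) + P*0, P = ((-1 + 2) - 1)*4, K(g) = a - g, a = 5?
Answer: -7621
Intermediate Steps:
K(g) = 5 - g
P = 0 (P = (1 - 1)*4 = 0*4 = 0)
L(O, Q) = 7 (L(O, Q) = (5 - 1*(-2)) + 0*0 = (5 + 2) + 0 = 7 + 0 = 7)
L(X, -138) + (15106 - 22734) = 7 + (15106 - 22734) = 7 - 7628 = -7621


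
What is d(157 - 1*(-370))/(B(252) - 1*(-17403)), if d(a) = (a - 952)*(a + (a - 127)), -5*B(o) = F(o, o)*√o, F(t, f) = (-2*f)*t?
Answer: 19045408125/450827607767 - 166793256000*√7/450827607767 ≈ -0.93661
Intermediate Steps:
F(t, f) = -2*f*t
B(o) = 2*o^(5/2)/5 (B(o) = -(-2*o*o)*√o/5 = -(-2*o²)*√o/5 = -(-2)*o^(5/2)/5 = 2*o^(5/2)/5)
d(a) = (-952 + a)*(-127 + 2*a) (d(a) = (-952 + a)*(a + (-127 + a)) = (-952 + a)*(-127 + 2*a))
d(157 - 1*(-370))/(B(252) - 1*(-17403)) = (120904 - 2031*(157 - 1*(-370)) + 2*(157 - 1*(-370))²)/(2*252^(5/2)/5 - 1*(-17403)) = (120904 - 2031*(157 + 370) + 2*(157 + 370)²)/(2*(381024*√7)/5 + 17403) = (120904 - 2031*527 + 2*527²)/(762048*√7/5 + 17403) = (120904 - 1070337 + 2*277729)/(17403 + 762048*√7/5) = (120904 - 1070337 + 555458)/(17403 + 762048*√7/5) = -393975/(17403 + 762048*√7/5)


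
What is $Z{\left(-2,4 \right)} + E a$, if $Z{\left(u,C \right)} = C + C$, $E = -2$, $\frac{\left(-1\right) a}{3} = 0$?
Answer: $8$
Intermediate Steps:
$a = 0$ ($a = \left(-3\right) 0 = 0$)
$Z{\left(u,C \right)} = 2 C$
$Z{\left(-2,4 \right)} + E a = 2 \cdot 4 - 0 = 8 + 0 = 8$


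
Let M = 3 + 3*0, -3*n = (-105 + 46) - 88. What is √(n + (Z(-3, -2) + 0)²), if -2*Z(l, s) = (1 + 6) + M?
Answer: √74 ≈ 8.6023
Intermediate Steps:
n = 49 (n = -((-105 + 46) - 88)/3 = -(-59 - 88)/3 = -⅓*(-147) = 49)
M = 3 (M = 3 + 0 = 3)
Z(l, s) = -5 (Z(l, s) = -((1 + 6) + 3)/2 = -(7 + 3)/2 = -½*10 = -5)
√(n + (Z(-3, -2) + 0)²) = √(49 + (-5 + 0)²) = √(49 + (-5)²) = √(49 + 25) = √74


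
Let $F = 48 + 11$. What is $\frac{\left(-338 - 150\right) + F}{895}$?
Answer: $- \frac{429}{895} \approx -0.47933$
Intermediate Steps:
$F = 59$
$\frac{\left(-338 - 150\right) + F}{895} = \frac{\left(-338 - 150\right) + 59}{895} = \left(-488 + 59\right) \frac{1}{895} = \left(-429\right) \frac{1}{895} = - \frac{429}{895}$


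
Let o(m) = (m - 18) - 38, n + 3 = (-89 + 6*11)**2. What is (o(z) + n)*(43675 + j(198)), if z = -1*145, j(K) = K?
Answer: 14258725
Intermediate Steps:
n = 526 (n = -3 + (-89 + 6*11)**2 = -3 + (-89 + 66)**2 = -3 + (-23)**2 = -3 + 529 = 526)
z = -145
o(m) = -56 + m (o(m) = (-18 + m) - 38 = -56 + m)
(o(z) + n)*(43675 + j(198)) = ((-56 - 145) + 526)*(43675 + 198) = (-201 + 526)*43873 = 325*43873 = 14258725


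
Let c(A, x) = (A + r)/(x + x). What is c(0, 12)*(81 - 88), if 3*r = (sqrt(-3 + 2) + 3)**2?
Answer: -7/9 - 7*I/12 ≈ -0.77778 - 0.58333*I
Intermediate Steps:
r = (3 + I)**2/3 (r = (sqrt(-3 + 2) + 3)**2/3 = (sqrt(-1) + 3)**2/3 = (I + 3)**2/3 = (3 + I)**2/3 ≈ 2.6667 + 2.0*I)
c(A, x) = (A + (3 + I)**2/3)/(2*x) (c(A, x) = (A + (3 + I)**2/3)/(x + x) = (A + (3 + I)**2/3)/((2*x)) = (A + (3 + I)**2/3)*(1/(2*x)) = (A + (3 + I)**2/3)/(2*x))
c(0, 12)*(81 - 88) = ((1/6)*((3 + I)**2 + 3*0)/12)*(81 - 88) = ((1/6)*(1/12)*((3 + I)**2 + 0))*(-7) = ((1/6)*(1/12)*(3 + I)**2)*(-7) = ((3 + I)**2/72)*(-7) = -7*(3 + I)**2/72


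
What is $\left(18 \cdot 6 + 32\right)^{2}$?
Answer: $19600$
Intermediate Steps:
$\left(18 \cdot 6 + 32\right)^{2} = \left(108 + 32\right)^{2} = 140^{2} = 19600$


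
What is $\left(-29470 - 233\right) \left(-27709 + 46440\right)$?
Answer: $-556366893$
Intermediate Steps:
$\left(-29470 - 233\right) \left(-27709 + 46440\right) = \left(-29703\right) 18731 = -556366893$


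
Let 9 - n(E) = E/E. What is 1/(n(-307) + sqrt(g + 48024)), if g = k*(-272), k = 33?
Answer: -1/4873 + sqrt(9762)/19492 ≈ 0.0048637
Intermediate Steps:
n(E) = 8 (n(E) = 9 - E/E = 9 - 1*1 = 9 - 1 = 8)
g = -8976 (g = 33*(-272) = -8976)
1/(n(-307) + sqrt(g + 48024)) = 1/(8 + sqrt(-8976 + 48024)) = 1/(8 + sqrt(39048)) = 1/(8 + 2*sqrt(9762))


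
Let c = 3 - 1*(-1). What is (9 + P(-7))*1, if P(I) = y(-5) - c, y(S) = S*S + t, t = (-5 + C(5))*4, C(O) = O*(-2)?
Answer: -30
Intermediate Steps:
C(O) = -2*O
t = -60 (t = (-5 - 2*5)*4 = (-5 - 10)*4 = -15*4 = -60)
y(S) = -60 + S² (y(S) = S*S - 60 = S² - 60 = -60 + S²)
c = 4 (c = 3 + 1 = 4)
P(I) = -39 (P(I) = (-60 + (-5)²) - 1*4 = (-60 + 25) - 4 = -35 - 4 = -39)
(9 + P(-7))*1 = (9 - 39)*1 = -30*1 = -30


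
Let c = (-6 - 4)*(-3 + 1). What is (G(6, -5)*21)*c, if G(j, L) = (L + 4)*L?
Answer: 2100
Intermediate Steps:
G(j, L) = L*(4 + L) (G(j, L) = (4 + L)*L = L*(4 + L))
c = 20 (c = -10*(-2) = 20)
(G(6, -5)*21)*c = (-5*(4 - 5)*21)*20 = (-5*(-1)*21)*20 = (5*21)*20 = 105*20 = 2100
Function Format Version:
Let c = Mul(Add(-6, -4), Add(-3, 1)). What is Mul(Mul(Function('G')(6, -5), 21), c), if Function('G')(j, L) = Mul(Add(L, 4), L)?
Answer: 2100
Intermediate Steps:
Function('G')(j, L) = Mul(L, Add(4, L)) (Function('G')(j, L) = Mul(Add(4, L), L) = Mul(L, Add(4, L)))
c = 20 (c = Mul(-10, -2) = 20)
Mul(Mul(Function('G')(6, -5), 21), c) = Mul(Mul(Mul(-5, Add(4, -5)), 21), 20) = Mul(Mul(Mul(-5, -1), 21), 20) = Mul(Mul(5, 21), 20) = Mul(105, 20) = 2100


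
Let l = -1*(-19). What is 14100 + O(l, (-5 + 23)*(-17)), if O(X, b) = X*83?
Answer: 15677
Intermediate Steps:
l = 19
O(X, b) = 83*X
14100 + O(l, (-5 + 23)*(-17)) = 14100 + 83*19 = 14100 + 1577 = 15677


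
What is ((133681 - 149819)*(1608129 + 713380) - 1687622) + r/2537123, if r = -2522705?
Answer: -1068048959551393/28507 ≈ -3.7466e+10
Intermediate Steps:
((133681 - 149819)*(1608129 + 713380) - 1687622) + r/2537123 = ((133681 - 149819)*(1608129 + 713380) - 1687622) - 2522705/2537123 = (-16138*2321509 - 1687622) - 2522705*1/2537123 = (-37464512242 - 1687622) - 28345/28507 = -37466199864 - 28345/28507 = -1068048959551393/28507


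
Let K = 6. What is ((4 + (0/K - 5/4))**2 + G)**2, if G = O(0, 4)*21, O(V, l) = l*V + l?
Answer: 2146225/256 ≈ 8383.7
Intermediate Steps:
O(V, l) = l + V*l (O(V, l) = V*l + l = l + V*l)
G = 84 (G = (4*(1 + 0))*21 = (4*1)*21 = 4*21 = 84)
((4 + (0/K - 5/4))**2 + G)**2 = ((4 + (0/6 - 5/4))**2 + 84)**2 = ((4 + (0*(1/6) - 5*1/4))**2 + 84)**2 = ((4 + (0 - 5/4))**2 + 84)**2 = ((4 - 5/4)**2 + 84)**2 = ((11/4)**2 + 84)**2 = (121/16 + 84)**2 = (1465/16)**2 = 2146225/256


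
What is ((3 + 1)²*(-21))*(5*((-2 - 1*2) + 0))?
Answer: 6720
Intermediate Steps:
((3 + 1)²*(-21))*(5*((-2 - 1*2) + 0)) = (4²*(-21))*(5*((-2 - 2) + 0)) = (16*(-21))*(5*(-4 + 0)) = -1680*(-4) = -336*(-20) = 6720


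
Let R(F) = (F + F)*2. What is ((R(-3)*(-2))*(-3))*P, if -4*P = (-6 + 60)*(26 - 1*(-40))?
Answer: 64152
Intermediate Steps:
R(F) = 4*F (R(F) = (2*F)*2 = 4*F)
P = -891 (P = -(-6 + 60)*(26 - 1*(-40))/4 = -27*(26 + 40)/2 = -27*66/2 = -¼*3564 = -891)
((R(-3)*(-2))*(-3))*P = (((4*(-3))*(-2))*(-3))*(-891) = (-12*(-2)*(-3))*(-891) = (24*(-3))*(-891) = -72*(-891) = 64152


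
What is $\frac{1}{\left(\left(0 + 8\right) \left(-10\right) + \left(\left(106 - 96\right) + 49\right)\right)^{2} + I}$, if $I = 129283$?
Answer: $\frac{1}{129724} \approx 7.7087 \cdot 10^{-6}$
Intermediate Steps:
$\frac{1}{\left(\left(0 + 8\right) \left(-10\right) + \left(\left(106 - 96\right) + 49\right)\right)^{2} + I} = \frac{1}{\left(\left(0 + 8\right) \left(-10\right) + \left(\left(106 - 96\right) + 49\right)\right)^{2} + 129283} = \frac{1}{\left(8 \left(-10\right) + \left(10 + 49\right)\right)^{2} + 129283} = \frac{1}{\left(-80 + 59\right)^{2} + 129283} = \frac{1}{\left(-21\right)^{2} + 129283} = \frac{1}{441 + 129283} = \frac{1}{129724}$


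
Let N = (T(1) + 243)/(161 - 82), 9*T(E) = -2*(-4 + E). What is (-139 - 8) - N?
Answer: -35570/237 ≈ -150.08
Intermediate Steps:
T(E) = 8/9 - 2*E/9 (T(E) = (-2*(-4 + E))/9 = (8 - 2*E)/9 = 8/9 - 2*E/9)
N = 731/237 (N = ((8/9 - 2/9*1) + 243)/(161 - 82) = ((8/9 - 2/9) + 243)/79 = (⅔ + 243)*(1/79) = (731/3)*(1/79) = 731/237 ≈ 3.0844)
(-139 - 8) - N = (-139 - 8) - 1*731/237 = -147 - 731/237 = -35570/237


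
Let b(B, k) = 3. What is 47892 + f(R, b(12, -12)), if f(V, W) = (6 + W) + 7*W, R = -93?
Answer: 47922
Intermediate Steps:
f(V, W) = 6 + 8*W
47892 + f(R, b(12, -12)) = 47892 + (6 + 8*3) = 47892 + (6 + 24) = 47892 + 30 = 47922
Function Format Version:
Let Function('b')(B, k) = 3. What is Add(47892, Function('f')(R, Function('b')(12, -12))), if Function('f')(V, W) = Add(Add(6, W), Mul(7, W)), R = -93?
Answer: 47922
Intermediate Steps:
Function('f')(V, W) = Add(6, Mul(8, W))
Add(47892, Function('f')(R, Function('b')(12, -12))) = Add(47892, Add(6, Mul(8, 3))) = Add(47892, Add(6, 24)) = Add(47892, 30) = 47922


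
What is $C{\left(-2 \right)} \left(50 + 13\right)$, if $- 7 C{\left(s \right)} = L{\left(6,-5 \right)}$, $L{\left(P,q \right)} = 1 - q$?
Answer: $-54$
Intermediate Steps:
$C{\left(s \right)} = - \frac{6}{7}$ ($C{\left(s \right)} = - \frac{1 - -5}{7} = - \frac{1 + 5}{7} = \left(- \frac{1}{7}\right) 6 = - \frac{6}{7}$)
$C{\left(-2 \right)} \left(50 + 13\right) = - \frac{6 \left(50 + 13\right)}{7} = \left(- \frac{6}{7}\right) 63 = -54$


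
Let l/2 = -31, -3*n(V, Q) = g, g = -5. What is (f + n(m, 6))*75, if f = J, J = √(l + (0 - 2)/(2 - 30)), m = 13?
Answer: 125 + 1275*I*√42/14 ≈ 125.0 + 590.21*I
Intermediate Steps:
n(V, Q) = 5/3 (n(V, Q) = -⅓*(-5) = 5/3)
l = -62 (l = 2*(-31) = -62)
J = 17*I*√42/14 (J = √(-62 + (0 - 2)/(2 - 30)) = √(-62 - 2/(-28)) = √(-62 - 2*(-1/28)) = √(-62 + 1/14) = √(-867/14) = 17*I*√42/14 ≈ 7.8695*I)
f = 17*I*√42/14 ≈ 7.8695*I
(f + n(m, 6))*75 = (17*I*√42/14 + 5/3)*75 = (5/3 + 17*I*√42/14)*75 = 125 + 1275*I*√42/14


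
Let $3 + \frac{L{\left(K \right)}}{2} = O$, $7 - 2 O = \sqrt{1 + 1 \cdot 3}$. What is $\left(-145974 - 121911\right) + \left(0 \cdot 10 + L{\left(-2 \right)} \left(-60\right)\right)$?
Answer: $-267825$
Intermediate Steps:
$O = \frac{5}{2}$ ($O = \frac{7}{2} - \frac{\sqrt{1 + 1 \cdot 3}}{2} = \frac{7}{2} - \frac{\sqrt{1 + 3}}{2} = \frac{7}{2} - \frac{\sqrt{4}}{2} = \frac{7}{2} - 1 = \frac{5}{2} \approx 2.5$)
$L{\left(K \right)} = -1$ ($L{\left(K \right)} = -6 + 2 \cdot \frac{5}{2} = -6 + 5 = -1$)
$\left(-145974 - 121911\right) + \left(0 \cdot 10 + L{\left(-2 \right)} \left(-60\right)\right) = \left(-145974 - 121911\right) + \left(0 \cdot 10 - -60\right) = -267885 + \left(0 + 60\right) = -267885 + 60 = -267825$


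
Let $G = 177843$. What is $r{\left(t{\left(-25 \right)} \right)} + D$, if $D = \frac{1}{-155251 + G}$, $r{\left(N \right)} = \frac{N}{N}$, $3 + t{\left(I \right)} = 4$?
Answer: $\frac{22593}{22592} \approx 1.0$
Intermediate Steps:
$t{\left(I \right)} = 1$ ($t{\left(I \right)} = -3 + 4 = 1$)
$r{\left(N \right)} = 1$
$D = \frac{1}{22592}$ ($D = \frac{1}{-155251 + 177843} = \frac{1}{22592} \approx 4.4263 \cdot 10^{-5}$)
$r{\left(t{\left(-25 \right)} \right)} + D = 1 + \frac{1}{22592} = \frac{22593}{22592}$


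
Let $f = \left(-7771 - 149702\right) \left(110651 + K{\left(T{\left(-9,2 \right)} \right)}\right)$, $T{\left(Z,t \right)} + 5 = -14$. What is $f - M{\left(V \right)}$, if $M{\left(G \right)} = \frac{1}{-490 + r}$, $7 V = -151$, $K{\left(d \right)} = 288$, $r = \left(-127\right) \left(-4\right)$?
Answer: $- \frac{314458148647}{18} \approx -1.747 \cdot 10^{10}$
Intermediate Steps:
$T{\left(Z,t \right)} = -19$ ($T{\left(Z,t \right)} = -5 - 14 = -19$)
$r = 508$
$V = - \frac{151}{7}$ ($V = \frac{1}{7} \left(-151\right) = - \frac{151}{7} \approx -21.571$)
$M{\left(G \right)} = \frac{1}{18}$ ($M{\left(G \right)} = \frac{1}{-490 + 508} = \frac{1}{18}$)
$f = -17469897147$ ($f = \left(-7771 - 149702\right) \left(110651 + 288\right) = \left(-157473\right) 110939 = -17469897147$)
$f - M{\left(V \right)} = -17469897147 - \frac{1}{18} = - \frac{314458148647}{18}$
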